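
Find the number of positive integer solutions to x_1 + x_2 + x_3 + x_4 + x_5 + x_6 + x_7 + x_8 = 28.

Substitute x'_i = x_i - 1 (so x'_i >= 0). Then sum x'_i = 28 - 8 = 20.
Stars and bars: C(20+8-1, 8-1) = C(27,7).

Final answer: C(27,7) = 888030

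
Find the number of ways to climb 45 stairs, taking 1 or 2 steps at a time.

Let f(n) be the number of climbs. Removing the last move (1 or 2 steps) gives f(n) = f(n-1) + f(n-2); base cases f(1)=1, f(2)=2.
Computing successive values: f(1)=1, f(2)=2, f(3)=3, f(4)=5, f(5)=8, f(6)=13, f(7)=21, f(8)=34, f(9)=55, f(10)=89, f(11)=144, f(12)=233, f(13)=377, f(14)=610, f(15)=987, f(16)=1597, f(17)=2584, f(18)=4181, f(19)=6765, f(20)=10946, f(21)=17711, f(22)=28657, f(23)=46368, f(24)=75025, f(25)=121393, f(26)=196418, f(27)=317811, f(28)=514229, f(29)=832040, f(30)=1346269, f(31)=2178309, f(32)=3524578, f(33)=5702887, f(34)=9227465, f(35)=14930352, f(36)=24157817, f(37)=39088169, f(38)=63245986, f(39)=102334155, f(40)=165580141, f(41)=267914296, f(42)=433494437, f(43)=701408733, f(44)=1134903170, f(45)=1836311903.

Final answer: 1836311903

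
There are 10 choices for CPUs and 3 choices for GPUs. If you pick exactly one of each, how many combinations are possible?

By the multiplication principle: 10 x 3.

Final answer: 30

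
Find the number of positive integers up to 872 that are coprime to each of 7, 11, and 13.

|div by 7|=124, |div by 11|=79, |div by 13|=67.
|div by 7&11|=11, |div by 7&13|=9, |div by 11&13|=6, |div by all|=0.
By inclusion-exclusion, divisible by at least one: 124+79+67-11-9-6+0 = 244.
Not divisible by any: 872 - 244.

Final answer: 628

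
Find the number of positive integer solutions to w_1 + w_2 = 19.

Substitute w'_i = w_i - 1 (so w'_i >= 0). Then sum w'_i = 19 - 2 = 17.
Stars and bars: C(17+2-1, 2-1) = C(18,1).

Final answer: C(18,1) = 18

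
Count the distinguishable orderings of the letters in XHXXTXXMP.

Letters (H:1, M:1, P:1, T:1, X:5). Total letters: 9.
Permutations = 9!/(5!).

Final answer: 3024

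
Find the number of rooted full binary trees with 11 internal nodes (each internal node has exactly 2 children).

This is counted by the nth Catalan number C_n. Here n = 11.
C_n = (2n)!/(n!(n+1)!), so C_{11} = 22!/(11! x 12!) = C(22,11)/12 = 705432/12.

Final answer: C_{11} = 58786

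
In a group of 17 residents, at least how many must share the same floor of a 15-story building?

There are 15 possible values for floor of a 15-story building. With 17 residents and 15 categories, by pigeonhole: ceiling(17/15).

Final answer: 2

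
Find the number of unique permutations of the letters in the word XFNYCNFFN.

Letters (C:1, F:3, N:3, X:1, Y:1). Total letters: 9.
Permutations = 9!/(3! x 3!).

Final answer: 10080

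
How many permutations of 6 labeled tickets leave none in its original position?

Derangements satisfy D(n) = (n-1)(D(n-1) + D(n-2)), starting from D(0)=1, D(1)=0.
D(2) = 1 x (0 + 1) = 1
D(3) = 2 x (1 + 0) = 2
D(4) = 3 x (2 + 1) = 9
D(5) = 4 x (9 + 2) = 44
D(6) = 5 x (D(5) + D(4)) = 5 x (44 + 9)

Final answer: D(6) = 265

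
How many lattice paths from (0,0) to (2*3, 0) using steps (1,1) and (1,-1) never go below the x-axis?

Total monotonic paths to (3,3): C(6,3) = 20.
By the reflection principle, paths that go above the diagonal number C(6,4) = 15.
Valid Dyck paths: 20 - 15.
(This is the Catalan number C_{3}.)

Final answer: C_{3} = 5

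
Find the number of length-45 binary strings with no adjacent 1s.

Let a(n) count valid strings. If the last bit is 0 the prefix is any valid string of length n-1; if it is 1 the string must end in 01 with a valid prefix of length n-2. So a(n) = a(n-1) + a(n-2), a(1)=2, a(2)=3.
Iterating the recurrence: a(1)=2, a(2)=3, a(3)=5, a(4)=8, a(5)=13, a(6)=21, a(7)=34, a(8)=55, a(9)=89, a(10)=144, a(11)=233, a(12)=377, a(13)=610, a(14)=987, a(15)=1597, a(16)=2584, a(17)=4181, a(18)=6765, a(19)=10946, a(20)=17711, a(21)=28657, a(22)=46368, a(23)=75025, a(24)=121393, a(25)=196418, a(26)=317811, a(27)=514229, a(28)=832040, a(29)=1346269, a(30)=2178309, a(31)=3524578, a(32)=5702887, a(33)=9227465, a(34)=14930352, a(35)=24157817, a(36)=39088169, a(37)=63245986, a(38)=102334155, a(39)=165580141, a(40)=267914296, a(41)=433494437, a(42)=701408733, a(43)=1134903170, a(44)=1836311903, a(45)=2971215073.

Final answer: 2971215073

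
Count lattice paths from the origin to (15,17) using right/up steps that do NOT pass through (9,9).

Total paths to (15,17): C(32,17) = 565722720.
Paths through (9,9): C(18,9) x C(14,8) = 146005860.
Avoiding (9,9): 565722720 - 146005860.

Final answer: 419716860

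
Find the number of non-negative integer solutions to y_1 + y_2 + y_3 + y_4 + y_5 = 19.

Stars and bars with 19 stars and 4 bars:
C(19+5-1, 5-1) = C(23,4).

Final answer: C(23,4) = 8855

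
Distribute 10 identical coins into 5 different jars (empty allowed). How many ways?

Stars and bars: C(n+k-1, k-1) = C(14,4).

Final answer: C(14,4) = 1001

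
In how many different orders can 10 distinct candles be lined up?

The number of ways to arrange 10 distinct objects is 10!.

Final answer: 10! = 3628800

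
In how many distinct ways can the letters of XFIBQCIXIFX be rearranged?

Letters (B:1, C:1, F:2, I:3, Q:1, X:3). Total letters: 11.
Permutations = 11!/(3! x 3! x 2!).

Final answer: 554400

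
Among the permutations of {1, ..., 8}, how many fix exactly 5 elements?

Choose which 5 elements are fixed: C(8,5) = 56.
Derange the remaining 3 using D(j) = (j-1)(D(j-1) + D(j-2)), D(0)=1, D(1)=0: D(2)=1, D(3)=2.
Total: 56 x 2.

Final answer: C(8,5) D(3) = 112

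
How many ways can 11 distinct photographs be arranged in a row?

The number of ways to arrange 11 distinct objects is 11!.

Final answer: 11! = 39916800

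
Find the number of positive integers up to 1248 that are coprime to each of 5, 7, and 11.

|div by 5|=249, |div by 7|=178, |div by 11|=113.
|div by 5&7|=35, |div by 5&11|=22, |div by 7&11|=16, |div by all|=3.
By inclusion-exclusion, divisible by at least one: 249+178+113-35-22-16+3 = 470.
Not divisible by any: 1248 - 470.

Final answer: 778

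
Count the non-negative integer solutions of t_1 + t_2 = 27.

Stars and bars with 27 stars and 1 bars:
C(27+2-1, 2-1) = C(28,1).

Final answer: C(28,1) = 28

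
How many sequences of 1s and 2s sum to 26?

Let f(n) be the number of climbs. Removing the last move (1 or 2 steps) gives f(n) = f(n-1) + f(n-2); base cases f(1)=1, f(2)=2.
Computing successive values: f(1)=1, f(2)=2, f(3)=3, f(4)=5, f(5)=8, f(6)=13, f(7)=21, f(8)=34, f(9)=55, f(10)=89, f(11)=144, f(12)=233, f(13)=377, f(14)=610, f(15)=987, f(16)=1597, f(17)=2584, f(18)=4181, f(19)=6765, f(20)=10946, f(21)=17711, f(22)=28657, f(23)=46368, f(24)=75025, f(25)=121393, f(26)=196418.

Final answer: 196418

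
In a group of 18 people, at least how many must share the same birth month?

There are 12 possible values for birth month. With 18 people and 12 categories, by pigeonhole: ceiling(18/12).

Final answer: 2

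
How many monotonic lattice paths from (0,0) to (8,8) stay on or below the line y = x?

Total monotonic paths to (8,8): C(16,8) = 12870.
A path is bad iff it touches y = x + 1; reflecting its initial segment maps bad paths bijectively onto all paths to (7,9), of which there are C(16,9) = 11440.
Valid Dyck paths: 12870 - 11440.
(This is the Catalan number C_{8}.)

Final answer: C_{8} = 1430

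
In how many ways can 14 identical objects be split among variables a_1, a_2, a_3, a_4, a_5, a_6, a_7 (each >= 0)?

Stars and bars with 14 stars and 6 bars:
C(14+7-1, 7-1) = C(20,6).

Final answer: C(20,6) = 38760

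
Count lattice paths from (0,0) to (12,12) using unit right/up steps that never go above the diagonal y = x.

Total monotonic paths to (12,12): C(24,12) = 2704156.
Paths that cross above y=x (reflection bijection): C(24,13) = 2496144.
Valid Dyck paths: 2704156 - 2496144.
(Equivalently, C_{12} = C(24,12)/13 = 2704156/13.)

Final answer: C_{12} = 208012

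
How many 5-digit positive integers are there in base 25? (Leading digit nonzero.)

Leading digit: 24 options (nonzero). Other 4 digit(s): 25 options each.
Total: 24 x 25^4.

Final answer: 9375000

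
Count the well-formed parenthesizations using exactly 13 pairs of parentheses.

This is a standard Catalan-number count: the answer is C_n. Here n = 13 (pairs).
C_n = (2n)!/(n!(n+1)!), so C_{13} = 26!/(13! x 14!) = C(26,13)/14 = 10400600/14.

Final answer: C_{13} = 742900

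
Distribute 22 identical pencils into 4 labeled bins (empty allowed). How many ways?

Stars and bars: C(n+k-1, k-1) = C(25,3).

Final answer: C(25,3) = 2300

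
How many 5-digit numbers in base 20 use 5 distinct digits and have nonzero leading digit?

First digit: 19 (nonzero). Second: 19 (not first). Third: 18, etc.
Total: 19 x 19 x 18 x 17 x 16.

Final answer: 1767456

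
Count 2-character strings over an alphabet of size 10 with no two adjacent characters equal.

Let g(n) count such strings. g(1) = 10, and each valid string of length n-1 extends in 9 ways (any symbol but the last), so g(n) = 9 g(n-1).
Total: g(2) = 10 x 9^1.

Final answer: 10 x 9^{1} = 90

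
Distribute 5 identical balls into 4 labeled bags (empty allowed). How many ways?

Stars and bars: C(n+k-1, k-1) = C(8,3).

Final answer: C(8,3) = 56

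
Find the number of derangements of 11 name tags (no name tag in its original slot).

Use the recurrence D(n) = (n-1)(D(n-1) + D(n-2)) with D(0)=1, D(1)=0.
D(2) = 1 x (0 + 1) = 1
D(3) = 2 x (1 + 0) = 2
D(4) = 3 x (2 + 1) = 9
D(5) = 4 x (9 + 2) = 44
D(6) = 5 x (44 + 9) = 265
D(7) = 6 x (265 + 44) = 1854
D(8) = 7 x (1854 + 265) = 14833
D(9) = 8 x (14833 + 1854) = 133496
D(10) = 9 x (133496 + 14833) = 1334961
D(11) = 10 x (D(10) + D(9)) = 10 x (1334961 + 133496)

Final answer: D(11) = 14684570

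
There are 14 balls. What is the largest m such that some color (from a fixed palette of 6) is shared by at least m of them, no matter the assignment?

There are 6 possible values for color (from a fixed palette of 6). With 14 balls and 6 categories, by pigeonhole: ceiling(14/6).

Final answer: 3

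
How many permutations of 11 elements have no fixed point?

Derangements satisfy D(n) = (n-1)(D(n-1) + D(n-2)), starting from D(0)=1, D(1)=0.
D(2) = 1 x (0 + 1) = 1
D(3) = 2 x (1 + 0) = 2
D(4) = 3 x (2 + 1) = 9
D(5) = 4 x (9 + 2) = 44
D(6) = 5 x (44 + 9) = 265
D(7) = 6 x (265 + 44) = 1854
D(8) = 7 x (1854 + 265) = 14833
D(9) = 8 x (14833 + 1854) = 133496
D(10) = 9 x (133496 + 14833) = 1334961
D(11) = 10 x (D(10) + D(9)) = 10 x (1334961 + 133496)

Final answer: D(11) = 14684570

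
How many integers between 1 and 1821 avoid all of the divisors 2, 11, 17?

|div by 2|=910, |div by 11|=165, |div by 17|=107.
|div by 2&11|=82, |div by 2&17|=53, |div by 11&17|=9, |div by all|=4.
By inclusion-exclusion, divisible by at least one: 910+165+107-82-53-9+4 = 1042.
Not divisible by any: 1821 - 1042.

Final answer: 779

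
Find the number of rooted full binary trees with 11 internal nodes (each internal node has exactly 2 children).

This is a standard Catalan-number count: the answer is C_n. Here n = 11.
C_n = C(2n,n) - C(2n,n+1), so C_{11} = C(22,11) - C(22,12) = 705432 - 646646.

Final answer: C_{11} = 58786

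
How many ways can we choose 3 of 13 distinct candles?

C(13,3) = 13!/(3! x (13-3)!).

Final answer: C(13,3) = 286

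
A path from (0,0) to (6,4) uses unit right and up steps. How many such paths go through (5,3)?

Paths (0,0)->(5,3): C(8,3) = 56.
Paths (5,3)->(6,4): C(2,1) = 2.
By multiplication principle: 56 x 2.

Final answer: 112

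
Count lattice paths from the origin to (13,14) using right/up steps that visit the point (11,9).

Paths (0,0)->(11,9): C(20,9) = 167960.
Paths (11,9)->(13,14): C(7,5) = 21.
By multiplication principle: 167960 x 21.

Final answer: 3527160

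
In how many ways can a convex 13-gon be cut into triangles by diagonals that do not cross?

This is a standard Catalan-number count: the answer is C_n. Here n = 13 - 2 = 11.
C_n = C(2n,n)/(n+1), so C_{11} = C(22,11)/12 = 705432/12.

Final answer: C_{11} = 58786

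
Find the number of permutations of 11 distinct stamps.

The number of ways to arrange 11 distinct objects is 11!.

Final answer: 11! = 39916800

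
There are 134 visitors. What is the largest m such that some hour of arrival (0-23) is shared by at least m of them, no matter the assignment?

There are 24 possible values for hour of arrival (0-23). With 134 visitors and 24 categories, by pigeonhole: ceiling(134/24).

Final answer: 6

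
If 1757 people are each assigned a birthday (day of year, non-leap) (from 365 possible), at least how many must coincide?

There are 365 possible values for birthday (day of year, non-leap). With 1757 people and 365 categories, by pigeonhole: ceiling(1757/365).

Final answer: 5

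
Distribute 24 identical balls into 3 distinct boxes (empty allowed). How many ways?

Stars and bars: C(n+k-1, k-1) = C(26,2).

Final answer: C(26,2) = 325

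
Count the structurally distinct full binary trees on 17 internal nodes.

This is a standard Catalan-number count: the answer is C_n. Here n = 17.
C_n = (2n)!/(n!(n+1)!), so C_{17} = 34!/(17! x 18!) = C(34,17)/18 = 2333606220/18.

Final answer: C_{17} = 129644790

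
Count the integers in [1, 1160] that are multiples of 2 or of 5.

Multiples of 2: 580. Multiples of 5: 232. Of both (lcm=10): 116.
By inclusion-exclusion: 580 + 232 - 116.

Final answer: 696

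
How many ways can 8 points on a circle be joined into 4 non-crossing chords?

This is counted by the nth Catalan number C_n. Here n = 8/2 = 4.
C_n = C(2n,n) - C(2n,n+1), so C_{4} = C(8,4) - C(8,5) = 70 - 56.

Final answer: C_{4} = 14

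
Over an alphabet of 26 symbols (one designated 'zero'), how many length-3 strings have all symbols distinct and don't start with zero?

First digit: 25 (nonzero). Second: 25 (not first). Third: 24, etc.
Total: 25 x 25 x 24.

Final answer: 15000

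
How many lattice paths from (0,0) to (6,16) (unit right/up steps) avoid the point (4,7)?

Total paths to (6,16): C(22,16) = 74613.
Paths through (4,7): C(11,7) x C(11,9) = 18150.
Avoiding (4,7): 74613 - 18150.

Final answer: 56463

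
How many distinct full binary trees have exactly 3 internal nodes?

This is counted by the nth Catalan number C_n. Here n = 3.
Using C_0 = 1 and C_(k+1) = C_k x 2(2k+1)/(k+2), build up term by term: C_1=1, C_2=2, C_3=5.

Final answer: C_{3} = 5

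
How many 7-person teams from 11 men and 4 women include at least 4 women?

Sum over valid woman counts:
C(4,4)C(11,3).

Final answer: 165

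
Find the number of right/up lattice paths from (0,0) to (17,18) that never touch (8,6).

Total paths to (17,18): C(35,18) = 4537567650.
Paths through (8,6): C(14,6) x C(21,12) = 882671790.
Avoiding (8,6): 4537567650 - 882671790.

Final answer: 3654895860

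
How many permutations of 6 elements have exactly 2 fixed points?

Choose which 2 elements are fixed: C(6,2) = 15.
Derange the remaining 4 using D(j) = (j-1)(D(j-1) + D(j-2)), D(0)=1, D(1)=0: D(2)=1, D(3)=2, D(4)=9.
Total: 15 x 9.

Final answer: C(6,2) D(4) = 135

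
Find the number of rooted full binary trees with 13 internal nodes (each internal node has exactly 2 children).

The structures are counted by the Catalan number C_n. Here n = 13.
C_n = C(2n,n)/(n+1), so C_{13} = C(26,13)/14 = 10400600/14.

Final answer: C_{13} = 742900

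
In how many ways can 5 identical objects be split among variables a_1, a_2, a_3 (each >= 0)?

Stars and bars with 5 stars and 2 bars:
C(5+3-1, 3-1) = C(7,2).

Final answer: C(7,2) = 21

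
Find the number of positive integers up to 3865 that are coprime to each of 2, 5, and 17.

|div by 2|=1932, |div by 5|=773, |div by 17|=227.
|div by 2&5|=386, |div by 2&17|=113, |div by 5&17|=45, |div by all|=22.
By inclusion-exclusion, divisible by at least one: 1932+773+227-386-113-45+22 = 2410.
Not divisible by any: 3865 - 2410.

Final answer: 1455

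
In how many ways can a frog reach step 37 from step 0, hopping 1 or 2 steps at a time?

Let f(n) count the ways. The last step is size 1 or 2, so f(n) = f(n-1) + f(n-2) with f(1)=1, f(2)=2.
Building up term by term: f(1)=1, f(2)=2, f(3)=3, f(4)=5, f(5)=8, f(6)=13, f(7)=21, f(8)=34, f(9)=55, f(10)=89, f(11)=144, f(12)=233, f(13)=377, f(14)=610, f(15)=987, f(16)=1597, f(17)=2584, f(18)=4181, f(19)=6765, f(20)=10946, f(21)=17711, f(22)=28657, f(23)=46368, f(24)=75025, f(25)=121393, f(26)=196418, f(27)=317811, f(28)=514229, f(29)=832040, f(30)=1346269, f(31)=2178309, f(32)=3524578, f(33)=5702887, f(34)=9227465, f(35)=14930352, f(36)=24157817, f(37)=39088169.

Final answer: 39088169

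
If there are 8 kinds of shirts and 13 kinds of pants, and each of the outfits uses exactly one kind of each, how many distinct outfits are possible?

By the multiplication principle: 8 x 13.

Final answer: 104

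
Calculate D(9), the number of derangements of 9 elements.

Use the recurrence D(n) = (n-1)(D(n-1) + D(n-2)) with D(0)=1, D(1)=0.
Building up: D(2)=1, D(3)=2, D(4)=9, D(5)=44, D(6)=265, D(7)=1854, D(8)=14833.
D(9) = 8 x (D(8) + D(7)) = 8 x (14833 + 1854).

Final answer: D(9) = 133496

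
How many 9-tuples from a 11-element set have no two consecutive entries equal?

Let g(n) count such strings. g(1) = 11, and each valid string of length n-1 extends in 10 ways (any symbol but the last), so g(n) = 10 g(n-1).
Total: g(9) = 11 x 10^8.

Final answer: 11 x 10^{8} = 1100000000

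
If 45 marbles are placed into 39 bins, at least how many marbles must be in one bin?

By the pigeonhole principle: ceiling(45/39).

Final answer: 2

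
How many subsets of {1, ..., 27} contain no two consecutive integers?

Condition on whether n belongs to the subset: if not, any valid subset of {1, ..., n-1} works (a(n-1)); if so, n-1 is excluded and the rest is a valid subset of {1, ..., n-2} (a(n-2)). Hence a(n) = a(n-1) + a(n-2), a(1)=2, a(2)=3.
Computing successive values: a(1)=2, a(2)=3, a(3)=5, a(4)=8, a(5)=13, a(6)=21, a(7)=34, a(8)=55, a(9)=89, a(10)=144, a(11)=233, a(12)=377, a(13)=610, a(14)=987, a(15)=1597, a(16)=2584, a(17)=4181, a(18)=6765, a(19)=10946, a(20)=17711, a(21)=28657, a(22)=46368, a(23)=75025, a(24)=121393, a(25)=196418, a(26)=317811, a(27)=514229.

Final answer: 514229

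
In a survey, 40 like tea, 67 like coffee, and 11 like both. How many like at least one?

|A union B| = |A| + |B| - |A intersect B| = 40 + 67 - 11.

Final answer: 96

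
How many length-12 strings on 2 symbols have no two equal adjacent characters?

First character: 2 choices. Each subsequent: 1 choices (must differ from the previous one).
Total: 2 x 1^11.

Final answer: 2 x 1^{11} = 2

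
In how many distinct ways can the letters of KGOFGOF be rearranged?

Letters (F:2, G:2, K:1, O:2). Total letters: 7.
Permutations = 7!/(2! x 2! x 2!).

Final answer: 630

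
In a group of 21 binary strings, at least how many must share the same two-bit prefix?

There are 4 possible values for two-bit prefix. With 21 binary strings and 4 categories, by pigeonhole: ceiling(21/4).

Final answer: 6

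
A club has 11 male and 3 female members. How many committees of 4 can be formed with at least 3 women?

Sum over valid woman counts:
C(3,3)C(11,1).

Final answer: 11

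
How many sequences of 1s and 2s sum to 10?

Let f(n) count the ways. The last step is size 1 or 2, so f(n) = f(n-1) + f(n-2) with f(1)=1, f(2)=2.
Building up term by term: f(1)=1, f(2)=2, f(3)=3, f(4)=5, f(5)=8, f(6)=13, f(7)=21, f(8)=34, f(9)=55, f(10)=89.

Final answer: 89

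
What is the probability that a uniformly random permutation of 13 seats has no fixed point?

Use the recurrence D(n) = (n-1)(D(n-1) + D(n-2)) with D(0)=1, D(1)=0.
Building up: D(2)=1, D(3)=2, D(4)=9, D(5)=44, D(6)=265, D(7)=1854, D(8)=14833, D(9)=133496, D(10)=1334961, D(11)=14684570, D(12)=176214841, D(13)=2290792932.
Total arrangements: 13! = 6227020800.
Probability = D(13)/13! = 63633137/172972800.

Final answer: D(13)/13! = 2290792932/6227020800 = 0.367879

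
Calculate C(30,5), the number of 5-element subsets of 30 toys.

C(30,5) = 30!/(5! x 25!).

Final answer: \binom{30}{5} = 142506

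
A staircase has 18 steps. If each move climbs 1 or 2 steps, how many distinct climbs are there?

Let f(n) be the number of climbs. Removing the last move (1 or 2 steps) gives f(n) = f(n-1) + f(n-2); base cases f(1)=1, f(2)=2.
Building up term by term: f(1)=1, f(2)=2, f(3)=3, f(4)=5, f(5)=8, f(6)=13, f(7)=21, f(8)=34, f(9)=55, f(10)=89, f(11)=144, f(12)=233, f(13)=377, f(14)=610, f(15)=987, f(16)=1597, f(17)=2584, f(18)=4181.

Final answer: 4181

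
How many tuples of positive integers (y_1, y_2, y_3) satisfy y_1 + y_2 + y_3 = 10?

Substitute y'_i = y_i - 1 (so y'_i >= 0). Then sum y'_i = 10 - 3 = 7.
Stars and bars: C(7+3-1, 3-1) = C(9,2).

Final answer: C(9,2) = 36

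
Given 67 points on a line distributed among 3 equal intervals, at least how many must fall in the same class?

By pigeonhole with 67 objects and 3 categories: ceiling(67/3).

Final answer: 23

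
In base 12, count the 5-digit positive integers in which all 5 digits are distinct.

First digit: 11 (nonzero). Second: 11 (not first). Third: 10, etc.
Total: 11 x 11 x 10 x 9 x 8.

Final answer: 87120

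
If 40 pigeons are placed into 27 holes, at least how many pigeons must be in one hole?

By the pigeonhole principle: ceiling(40/27).

Final answer: 2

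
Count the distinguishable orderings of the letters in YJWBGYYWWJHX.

Letters (B:1, G:1, H:1, J:2, W:3, X:1, Y:3). Total letters: 12.
Permutations = 12!/(3! x 3! x 2!).

Final answer: 6652800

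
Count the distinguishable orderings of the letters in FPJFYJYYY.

Letters (F:2, J:2, P:1, Y:4). Total letters: 9.
Permutations = 9!/(4! x 2! x 2!).

Final answer: 3780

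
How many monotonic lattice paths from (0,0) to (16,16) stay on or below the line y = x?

Total monotonic paths to (16,16): C(32,16) = 601080390.
Paths that cross above y=x (reflection bijection): C(32,17) = 565722720.
Valid Dyck paths: 601080390 - 565722720.
(These counts are the Catalan numbers.)

Final answer: C_{16} = 35357670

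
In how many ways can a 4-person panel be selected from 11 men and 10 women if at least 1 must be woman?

Sum over valid woman counts:
C(10,1)C(11,3) = 1650
C(10,2)C(11,2) = 2475
C(10,3)C(11,1) = 1320
C(10,4)C(11,0) = 210
Total: 1650 + 2475 + 1320 + 210.

Final answer: 5655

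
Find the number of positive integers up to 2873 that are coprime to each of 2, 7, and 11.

|div by 2|=1436, |div by 7|=410, |div by 11|=261.
|div by 2&7|=205, |div by 2&11|=130, |div by 7&11|=37, |div by all|=18.
By inclusion-exclusion, divisible by at least one: 1436+410+261-205-130-37+18 = 1753.
Not divisible by any: 2873 - 1753.

Final answer: 1120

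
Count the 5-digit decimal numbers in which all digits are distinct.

First digit: 9 (not 0). Second: 9 (not first). Third: 8, etc.
Total: 9 x 9 x 8 x 7 x 6.

Final answer: 27216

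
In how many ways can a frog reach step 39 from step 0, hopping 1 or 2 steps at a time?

Let f(n) be the number of climbs. Removing the last move (1 or 2 steps) gives f(n) = f(n-1) + f(n-2); base cases f(1)=1, f(2)=2.
Computing successive values: f(1)=1, f(2)=2, f(3)=3, f(4)=5, f(5)=8, f(6)=13, f(7)=21, f(8)=34, f(9)=55, f(10)=89, f(11)=144, f(12)=233, f(13)=377, f(14)=610, f(15)=987, f(16)=1597, f(17)=2584, f(18)=4181, f(19)=6765, f(20)=10946, f(21)=17711, f(22)=28657, f(23)=46368, f(24)=75025, f(25)=121393, f(26)=196418, f(27)=317811, f(28)=514229, f(29)=832040, f(30)=1346269, f(31)=2178309, f(32)=3524578, f(33)=5702887, f(34)=9227465, f(35)=14930352, f(36)=24157817, f(37)=39088169, f(38)=63245986, f(39)=102334155.

Final answer: 102334155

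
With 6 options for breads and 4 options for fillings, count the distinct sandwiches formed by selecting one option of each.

By the multiplication principle: 6 x 4.

Final answer: 24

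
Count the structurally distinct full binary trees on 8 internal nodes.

The structures are counted by the Catalan number C_n. Here n = 8.
C_n = C(2n,n)/(n+1), so C_{8} = C(16,8)/9 = 12870/9.

Final answer: C_{8} = 1430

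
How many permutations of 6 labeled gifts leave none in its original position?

Use the recurrence D(n) = (n-1)(D(n-1) + D(n-2)) with D(0)=1, D(1)=0.
D(2) = 1 x (0 + 1) = 1
D(3) = 2 x (1 + 0) = 2
D(4) = 3 x (2 + 1) = 9
D(5) = 4 x (9 + 2) = 44
D(6) = 5 x (D(5) + D(4)) = 5 x (44 + 9)

Final answer: D(6) = 265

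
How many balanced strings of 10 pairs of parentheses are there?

This is a standard Catalan-number count: the answer is C_n. Here n = 10 (pairs).
C_n = C(2n,n) - C(2n,n+1), so C_{10} = C(20,10) - C(20,11) = 184756 - 167960.

Final answer: C_{10} = 16796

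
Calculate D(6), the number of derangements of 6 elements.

Use the recurrence D(n) = (n-1)(D(n-1) + D(n-2)) with D(0)=1, D(1)=0.
Building up: D(2)=1, D(3)=2, D(4)=9, D(5)=44.
D(6) = 5 x (D(5) + D(4)) = 5 x (44 + 9).

Final answer: D(6) = 265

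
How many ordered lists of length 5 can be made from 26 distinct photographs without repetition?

P(26,5) = 26!/(26-5)! = 26!/21!.

Final answer: P(26,5) = 7893600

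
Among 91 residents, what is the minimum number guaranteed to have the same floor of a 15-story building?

There are 15 possible values for floor of a 15-story building. With 91 residents and 15 categories, by pigeonhole: ceiling(91/15).

Final answer: 7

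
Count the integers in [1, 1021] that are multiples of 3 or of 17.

Multiples of 3: 340. Multiples of 17: 60. Of both (lcm=51): 20.
By inclusion-exclusion: 340 + 60 - 20.

Final answer: 380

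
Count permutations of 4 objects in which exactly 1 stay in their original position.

Choose which 1 elements are fixed: C(4,1) = 4.
Derange the remaining 3 using D(j) = (j-1)(D(j-1) + D(j-2)), D(0)=1, D(1)=0: D(2)=1, D(3)=2.
Total: 4 x 2.

Final answer: C(4,1) D(3) = 8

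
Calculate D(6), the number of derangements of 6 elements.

Derangements satisfy D(n) = (n-1)(D(n-1) + D(n-2)), starting from D(0)=1, D(1)=0.
D(2) = 1 x (0 + 1) = 1
D(3) = 2 x (1 + 0) = 2
D(4) = 3 x (2 + 1) = 9
D(5) = 4 x (9 + 2) = 44
D(6) = 5 x (D(5) + D(4)) = 5 x (44 + 9)

Final answer: D(6) = 265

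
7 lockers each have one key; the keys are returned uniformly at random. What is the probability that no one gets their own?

D(n) = (n-1)(D(n-1) + D(n-2)), D(0)=1, D(1)=0.
Building up: D(2)=1, D(3)=2, D(4)=9, D(5)=44, D(6)=265, D(7)=1854.
Total arrangements: 7! = 5040.
Probability = D(7)/7! = 103/280.

Final answer: D(7)/7! = 1854/5040 = 0.367857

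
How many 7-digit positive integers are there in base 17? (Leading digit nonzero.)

Leading digit: 16 options (nonzero). Other 6 digit(s): 17 options each.
Total: 16 x 17^6.

Final answer: 386201104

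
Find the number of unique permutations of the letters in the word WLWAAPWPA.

Letters (A:3, L:1, P:2, W:3). Total letters: 9.
Permutations = 9!/(3! x 3! x 2!).

Final answer: 5040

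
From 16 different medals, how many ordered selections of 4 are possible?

P(16,4) = 16!/(16-4)! = 16!/12!.

Final answer: P(16,4) = 43680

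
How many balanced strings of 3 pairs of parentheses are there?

The structures are counted by the Catalan number C_n. Here n = 3 (pairs).
Using C_0 = 1 and C_(k+1) = C_k x 2(2k+1)/(k+2), build up term by term: C_1=1, C_2=2, C_3=5.

Final answer: C_{3} = 5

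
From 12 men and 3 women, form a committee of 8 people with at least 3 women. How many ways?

Sum over valid woman counts:
C(3,3)C(12,5).

Final answer: 792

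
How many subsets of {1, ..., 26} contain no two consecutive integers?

Condition on whether n belongs to the subset: if not, any valid subset of {1, ..., n-1} works (a(n-1)); if so, n-1 is excluded and the rest is a valid subset of {1, ..., n-2} (a(n-2)). Hence a(n) = a(n-1) + a(n-2), a(1)=2, a(2)=3.
Iterating the recurrence: a(1)=2, a(2)=3, a(3)=5, a(4)=8, a(5)=13, a(6)=21, a(7)=34, a(8)=55, a(9)=89, a(10)=144, a(11)=233, a(12)=377, a(13)=610, a(14)=987, a(15)=1597, a(16)=2584, a(17)=4181, a(18)=6765, a(19)=10946, a(20)=17711, a(21)=28657, a(22)=46368, a(23)=75025, a(24)=121393, a(25)=196418, a(26)=317811.

Final answer: 317811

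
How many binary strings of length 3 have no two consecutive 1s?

Classify by the final bit: ...0 gives a(n-1) strings, ...01 gives a(n-2) strings. Thus a(n) = a(n-1) + a(n-2) with a(1)=2, a(2)=3.
Building up term by term: a(1)=2, a(2)=3, a(3)=5.

Final answer: 5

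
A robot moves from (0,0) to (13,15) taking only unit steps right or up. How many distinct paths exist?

Each path has 13 right steps and 15 up steps in some order (28 steps total).
Choose which 15 of the 28 steps are up: C(28,15).

Final answer: C(28,15) = 37442160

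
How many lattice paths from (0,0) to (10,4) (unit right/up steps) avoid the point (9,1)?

Total paths to (10,4): C(14,4) = 1001.
Paths through (9,1): C(10,1) x C(4,3) = 40.
Avoiding (9,1): 1001 - 40.

Final answer: 961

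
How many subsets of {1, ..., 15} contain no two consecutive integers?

Let a(n) count such subsets of {1, ..., n}. Either n is excluded (a(n-1) ways) or n is included, forcing n-1 out (a(n-2) ways), so a(n) = a(n-1) + a(n-2) with a(1)=2, a(2)=3.
Computing successive values: a(1)=2, a(2)=3, a(3)=5, a(4)=8, a(5)=13, a(6)=21, a(7)=34, a(8)=55, a(9)=89, a(10)=144, a(11)=233, a(12)=377, a(13)=610, a(14)=987, a(15)=1597.

Final answer: 1597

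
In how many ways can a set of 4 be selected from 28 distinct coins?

C(28,4) = 28!/(4! x 24!).

Final answer: \binom{28}{4} = 20475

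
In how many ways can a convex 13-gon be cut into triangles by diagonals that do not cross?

This is a standard Catalan-number count: the answer is C_n. Here n = 13 - 2 = 11.
C_n = (2n)!/(n!(n+1)!), so C_{11} = 22!/(11! x 12!) = C(22,11)/12 = 705432/12.

Final answer: C_{11} = 58786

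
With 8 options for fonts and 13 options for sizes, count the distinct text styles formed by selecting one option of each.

By the multiplication principle: 8 x 13.

Final answer: 104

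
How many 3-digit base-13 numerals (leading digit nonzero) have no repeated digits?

First digit: 12 (nonzero). Second: 12 (not first). Third: 11, etc.
Total: 12 x 12 x 11.

Final answer: 1584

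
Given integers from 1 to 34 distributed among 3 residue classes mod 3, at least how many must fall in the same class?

By pigeonhole with 34 objects and 3 categories: ceiling(34/3).

Final answer: 12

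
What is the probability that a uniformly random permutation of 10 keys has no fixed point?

D(n) = (n-1)(D(n-1) + D(n-2)), D(0)=1, D(1)=0.
Building up: D(2)=1, D(3)=2, D(4)=9, D(5)=44, D(6)=265, D(7)=1854, D(8)=14833, D(9)=133496, D(10)=1334961.
Total arrangements: 10! = 3628800.
Probability = D(10)/10! = 16481/44800.

Final answer: D(10)/10! = 1334961/3628800 = 0.367879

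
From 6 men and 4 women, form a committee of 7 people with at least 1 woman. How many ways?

Sum over valid woman counts:
C(4,1)C(6,6) = 4
C(4,2)C(6,5) = 36
C(4,3)C(6,4) = 60
C(4,4)C(6,3) = 20
Total: 4 + 36 + 60 + 20.

Final answer: 120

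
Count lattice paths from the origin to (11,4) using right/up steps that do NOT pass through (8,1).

Total paths to (11,4): C(15,4) = 1365.
Paths through (8,1): C(9,1) x C(6,3) = 180.
Avoiding (8,1): 1365 - 180.

Final answer: 1185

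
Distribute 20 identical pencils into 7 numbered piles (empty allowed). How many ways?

Stars and bars: C(n+k-1, k-1) = C(26,6).

Final answer: C(26,6) = 230230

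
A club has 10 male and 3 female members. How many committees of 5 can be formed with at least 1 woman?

Sum over valid woman counts:
C(3,1)C(10,4) = 630
C(3,2)C(10,3) = 360
C(3,3)C(10,2) = 45
Total: 630 + 360 + 45.

Final answer: 1035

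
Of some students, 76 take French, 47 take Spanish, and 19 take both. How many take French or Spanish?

|A union B| = |A| + |B| - |A intersect B| = 76 + 47 - 19.

Final answer: 104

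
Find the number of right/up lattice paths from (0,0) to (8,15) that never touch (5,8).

Total paths to (8,15): C(23,15) = 490314.
Paths through (5,8): C(13,8) x C(10,7) = 154440.
Avoiding (5,8): 490314 - 154440.

Final answer: 335874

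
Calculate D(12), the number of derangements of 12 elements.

Derangements satisfy D(n) = (n-1)(D(n-1) + D(n-2)), starting from D(0)=1, D(1)=0.
Building up: D(2)=1, D(3)=2, D(4)=9, D(5)=44, D(6)=265, D(7)=1854, D(8)=14833, D(9)=133496, D(10)=1334961, D(11)=14684570.
D(12) = 11 x (D(11) + D(10)) = 11 x (14684570 + 1334961).

Final answer: D(12) = 176214841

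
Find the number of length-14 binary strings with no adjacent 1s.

A valid string ends in 0 (append to any length-(n-1) valid string) or in 01 (append to any length-(n-2) valid string), so a(n) = a(n-1) + a(n-2) with a(1)=2, a(2)=3.
Iterating the recurrence: a(1)=2, a(2)=3, a(3)=5, a(4)=8, a(5)=13, a(6)=21, a(7)=34, a(8)=55, a(9)=89, a(10)=144, a(11)=233, a(12)=377, a(13)=610, a(14)=987.

Final answer: 987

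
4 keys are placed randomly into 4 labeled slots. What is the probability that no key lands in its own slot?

Use the recurrence D(n) = (n-1)(D(n-1) + D(n-2)) with D(0)=1, D(1)=0.
Building up: D(2)=1, D(3)=2, D(4)=9.
Total arrangements: 4! = 24.
Probability = D(4)/4! = 3/8.

Final answer: D(4)/4! = 9/24 = 0.375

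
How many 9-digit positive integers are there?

These are the integers in [10^8, 10^9), so the count is 10^9 - 10^8 = 9 x 10^8.

Final answer: 900000000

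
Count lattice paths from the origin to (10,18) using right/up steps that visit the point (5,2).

Paths (0,0)->(5,2): C(7,2) = 21.
Paths (5,2)->(10,18): C(21,16) = 20349.
By multiplication principle: 21 x 20349.

Final answer: 427329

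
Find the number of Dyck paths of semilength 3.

Total monotonic paths to (3,3): C(6,3) = 20.
A path is bad iff it touches y = x + 1; reflecting its initial segment maps bad paths bijectively onto all paths to (2,4), of which there are C(6,4) = 15.
Valid Dyck paths: 20 - 15.
(This is the Catalan number C_{3}.)

Final answer: C_{3} = 5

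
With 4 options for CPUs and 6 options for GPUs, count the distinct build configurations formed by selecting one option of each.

By the multiplication principle: 4 x 6.

Final answer: 24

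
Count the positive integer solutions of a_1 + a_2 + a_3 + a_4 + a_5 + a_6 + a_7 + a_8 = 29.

Substitute a'_i = a_i - 1 (so a'_i >= 0). Then sum a'_i = 29 - 8 = 21.
Stars and bars: C(21+8-1, 8-1) = C(28,7).

Final answer: C(28,7) = 1184040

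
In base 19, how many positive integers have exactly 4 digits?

In base 19, the leading digit has 18 choices (1..18); each of the remaining 3 digits has 19 choices.
Total: 18 x 19^3.

Final answer: 123462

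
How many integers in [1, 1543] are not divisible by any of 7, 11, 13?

|div by 7|=220, |div by 11|=140, |div by 13|=118.
|div by 7&11|=20, |div by 7&13|=16, |div by 11&13|=10, |div by all|=1.
By inclusion-exclusion, divisible by at least one: 220+140+118-20-16-10+1 = 433.
Not divisible by any: 1543 - 433.

Final answer: 1110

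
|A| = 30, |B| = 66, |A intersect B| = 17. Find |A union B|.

|A union B| = |A| + |B| - |A intersect B| = 30 + 66 - 17.

Final answer: 79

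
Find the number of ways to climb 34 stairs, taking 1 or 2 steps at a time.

Condition on the final move: it is a 1-step (f(n-1) ways to get there) or a 2-step (f(n-2) ways), so f(n) = f(n-1) + f(n-2), with f(1)=1, f(2)=2.
Computing successive values: f(1)=1, f(2)=2, f(3)=3, f(4)=5, f(5)=8, f(6)=13, f(7)=21, f(8)=34, f(9)=55, f(10)=89, f(11)=144, f(12)=233, f(13)=377, f(14)=610, f(15)=987, f(16)=1597, f(17)=2584, f(18)=4181, f(19)=6765, f(20)=10946, f(21)=17711, f(22)=28657, f(23)=46368, f(24)=75025, f(25)=121393, f(26)=196418, f(27)=317811, f(28)=514229, f(29)=832040, f(30)=1346269, f(31)=2178309, f(32)=3524578, f(33)=5702887, f(34)=9227465.

Final answer: 9227465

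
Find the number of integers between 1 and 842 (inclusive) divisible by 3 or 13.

Multiples of 3: 280. Multiples of 13: 64. Of both (lcm=39): 21.
By inclusion-exclusion: 280 + 64 - 21.

Final answer: 323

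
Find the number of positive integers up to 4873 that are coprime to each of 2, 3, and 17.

|div by 2|=2436, |div by 3|=1624, |div by 17|=286.
|div by 2&3|=812, |div by 2&17|=143, |div by 3&17|=95, |div by all|=47.
By inclusion-exclusion, divisible by at least one: 2436+1624+286-812-143-95+47 = 3343.
Not divisible by any: 4873 - 3343.

Final answer: 1530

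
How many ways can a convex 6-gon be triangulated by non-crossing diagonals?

This is counted by the nth Catalan number C_n. Here n = 6 - 2 = 4.
C_n = C(2n,n)/(n+1), so C_{4} = C(8,4)/5 = 70/5.

Final answer: C_{4} = 14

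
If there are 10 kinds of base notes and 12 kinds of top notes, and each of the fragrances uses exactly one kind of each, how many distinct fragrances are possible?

By the multiplication principle: 10 x 12.

Final answer: 120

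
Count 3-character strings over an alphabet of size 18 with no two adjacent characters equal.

First character: 18 choices. Each subsequent: 17 choices (must differ from the previous one).
Total: 18 x 17^2.

Final answer: 18 x 17^{2} = 5202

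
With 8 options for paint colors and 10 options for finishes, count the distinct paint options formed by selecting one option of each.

By the multiplication principle: 8 x 10.

Final answer: 80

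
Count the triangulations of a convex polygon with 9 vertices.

This is counted by the nth Catalan number C_n. Here n = 9 - 2 = 7.
Using C_0 = 1 and C_(k+1) = C_k x 2(2k+1)/(k+2), build up term by term: C_1=1, C_2=2, C_3=5, C_4=14, C_5=42, C_6=132, C_7=429.

Final answer: C_{7} = 429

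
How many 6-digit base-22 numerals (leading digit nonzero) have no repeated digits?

First digit: 21 (nonzero). Second: 21 (not first). Third: 20, etc.
Total: 21 x 21 x 20 x 19 x 18 x 17.

Final answer: 51279480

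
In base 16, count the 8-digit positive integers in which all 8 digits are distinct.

The leading digit has 15 choices (anything but zero); the next has 15 (anything but the first), then 14, and so on, one fewer each time.
Total: 15 x 15 x 14 x 13 x 12 x 11 x 10 x 9.

Final answer: 486486000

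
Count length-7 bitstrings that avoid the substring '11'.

A valid string ends in 0 (append to any length-(n-1) valid string) or in 01 (append to any length-(n-2) valid string), so a(n) = a(n-1) + a(n-2) with a(1)=2, a(2)=3.
Building up term by term: a(1)=2, a(2)=3, a(3)=5, a(4)=8, a(5)=13, a(6)=21, a(7)=34.

Final answer: 34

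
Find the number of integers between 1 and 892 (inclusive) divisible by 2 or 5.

Multiples of 2: 446. Multiples of 5: 178. Of both (lcm=10): 89.
By inclusion-exclusion: 446 + 178 - 89.

Final answer: 535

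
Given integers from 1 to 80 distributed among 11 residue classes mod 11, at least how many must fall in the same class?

By pigeonhole with 80 objects and 11 categories: ceiling(80/11).

Final answer: 8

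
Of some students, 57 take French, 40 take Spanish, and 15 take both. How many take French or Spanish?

|A union B| = |A| + |B| - |A intersect B| = 57 + 40 - 15.

Final answer: 82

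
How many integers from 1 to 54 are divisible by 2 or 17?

Multiples of 2: 27. Multiples of 17: 3. Of both (lcm=34): 1.
By inclusion-exclusion: 27 + 3 - 1.

Final answer: 29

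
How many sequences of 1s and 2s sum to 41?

Condition on the final move: it is a 1-step (f(n-1) ways to get there) or a 2-step (f(n-2) ways), so f(n) = f(n-1) + f(n-2), with f(1)=1, f(2)=2.
Iterating the recurrence: f(1)=1, f(2)=2, f(3)=3, f(4)=5, f(5)=8, f(6)=13, f(7)=21, f(8)=34, f(9)=55, f(10)=89, f(11)=144, f(12)=233, f(13)=377, f(14)=610, f(15)=987, f(16)=1597, f(17)=2584, f(18)=4181, f(19)=6765, f(20)=10946, f(21)=17711, f(22)=28657, f(23)=46368, f(24)=75025, f(25)=121393, f(26)=196418, f(27)=317811, f(28)=514229, f(29)=832040, f(30)=1346269, f(31)=2178309, f(32)=3524578, f(33)=5702887, f(34)=9227465, f(35)=14930352, f(36)=24157817, f(37)=39088169, f(38)=63245986, f(39)=102334155, f(40)=165580141, f(41)=267914296.

Final answer: 267914296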